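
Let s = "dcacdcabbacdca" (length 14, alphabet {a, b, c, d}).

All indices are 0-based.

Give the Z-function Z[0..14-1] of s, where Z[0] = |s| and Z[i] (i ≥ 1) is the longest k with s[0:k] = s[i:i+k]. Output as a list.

[14, 0, 0, 0, 3, 0, 0, 0, 0, 0, 0, 3, 0, 0]

Z[0]=14
i=1: i≥r, start 0; Z[1]=0
i=2: i≥r, start 0; Z[2]=0
i=3: i≥r, start 0; Z[3]=0
i=4: i≥r, start 0; Z[4]=3 grow→box=[4,7)
i=5: min(r-i=2, Z[1]=0)=0; Z[5]=0
i=6: min(r-i=1, Z[2]=0)=0; Z[6]=0
i=7: i≥r, start 0; Z[7]=0
i=8: i≥r, start 0; Z[8]=0
i=9: i≥r, start 0; Z[9]=0
i=10: i≥r, start 0; Z[10]=0
i=11: i≥r, start 0; Z[11]=3 grow→box=[11,14)
i=12: min(r-i=2, Z[1]=0)=0; Z[12]=0
i=13: min(r-i=1, Z[2]=0)=0; Z[13]=0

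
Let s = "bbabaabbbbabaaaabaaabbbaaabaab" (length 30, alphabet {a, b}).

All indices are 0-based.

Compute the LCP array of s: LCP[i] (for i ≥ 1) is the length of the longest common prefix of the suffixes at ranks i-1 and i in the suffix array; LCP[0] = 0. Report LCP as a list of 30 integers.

[0, 3, 6, 4, 2, 3, 5, 3, 5, 1, 2, 5, 4, 5, 2, 4, 0, 1, 4, 5, 3, 4, 2, 5, 1, 3, 6, 2, 4, 3]

rank→(start, suffix):
  0 → (12, 'aaaabaaabbbaaabaab')
  1 → (13, 'aaabaaabbbaaabaab')
  2 → (23, 'aaabaab')
  3 → (17, 'aaabbbaaabaab')
  4 → (27, 'aab')
  5 → (14, 'aabaaabbbaaabaab')
  6 → (24, 'aabaab')
  7 → (18, 'aabbbaaabaab')
  8 → (4, 'aabbbbabaaaabaaabbbaaabaab')
  9 → (28, 'ab')
  10 → (10, 'abaaaabaaabbbaaabaab')
  11 → (15, 'abaaabbbaaabaab')
  12 → (25, 'abaab')
  13 → (2, 'abaabbbbabaaaabaaabbbaaabaab')
  14 → (19, 'abbbaaabaab')
  15 → (5, 'abbbbabaaaabaaabbbaaabaab')
  16 → (29, 'b')
  17 → (11, 'baaaabaaabbbaaabaab')
  18 → (22, 'baaabaab')
  19 → (16, 'baaabbbaaabaab')
  20 → (26, 'baab')
  21 → (3, 'baabbbbabaaaabaaabbbaaabaab')
  22 → (9, 'babaaaabaaabbbaaabaab')
  23 → (1, 'babaabbbbabaaaabaaabbbaaabaab')
  24 → (21, 'bbaaabaab')
  25 → (8, 'bbabaaaabaaabbbaaabaab')
  26 → (0, 'bbabaabbbbabaaaabaaabbbaaabaab')
  27 → (20, 'bbbaaabaab')
  28 → (7, 'bbbabaaaabaaabbbaaabaab')
  29 → (6, 'bbbbabaaaabaaabbbaaabaab')

SA = [12, 13, 23, 17, 27, 14, 24, 18, 4, 28, 10, 15, 25, 2, 19, 5, 29, 11, 22, 16, 26, 3, 9, 1, 21, 8, 0, 20, 7, 6]
rank  pair      lcp
   1  s[12:],s[13:]  3  'aaa'
   2  s[13:],s[23:]  6  'aaabaa'
   3  s[23:],s[17:]  4  'aaab'
   4  s[17:],s[27:]  2  'aa'
   5  s[27:],s[14:]  3  'aab'
   6  s[14:],s[24:]  5  'aabaa'
   7  s[24:],s[18:]  3  'aab'
   8  s[18:],s[4:]  5  'aabbb'
   9  s[4:],s[28:]  1  'a'
  10  s[28:],s[10:]  2  'ab'
  11  s[10:],s[15:]  5  'abaaa'
  12  s[15:],s[25:]  4  'abaa'
  13  s[25:],s[2:]  5  'abaab'
  14  s[2:],s[19:]  2  'ab'
  15  s[19:],s[5:]  4  'abbb'
  16  s[5:],s[29:]  0  ''
  17  s[29:],s[11:]  1  'b'
  18  s[11:],s[22:]  4  'baaa'
  19  s[22:],s[16:]  5  'baaab'
  20  s[16:],s[26:]  3  'baa'
  21  s[26:],s[3:]  4  'baab'
  22  s[3:],s[9:]  2  'ba'
  23  s[9:],s[1:]  5  'babaa'
  24  s[1:],s[21:]  1  'b'
  25  s[21:],s[8:]  3  'bba'
  26  s[8:],s[0:]  6  'bbabaa'
  27  s[0:],s[20:]  2  'bb'
  28  s[20:],s[7:]  4  'bbba'
  29  s[7:],s[6:]  3  'bbb'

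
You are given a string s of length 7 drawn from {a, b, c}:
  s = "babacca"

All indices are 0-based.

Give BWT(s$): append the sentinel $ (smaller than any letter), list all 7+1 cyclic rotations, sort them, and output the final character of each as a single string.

rank  rotation  last
    0  $babacca  a
    1  a$babacc  c
    2  abacca$b  b
    3  acca$bab  b
    4  babacca$  $
    5  bacca$ba  a
    6  ca$babac  c
    7  cca$baba  a

acbb$aca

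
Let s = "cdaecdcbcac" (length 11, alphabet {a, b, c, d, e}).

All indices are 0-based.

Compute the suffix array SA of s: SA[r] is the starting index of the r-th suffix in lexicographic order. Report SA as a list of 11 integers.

[9, 2, 7, 10, 8, 6, 0, 4, 1, 5, 3]

rank | idx | suffix
   0 |   9 | ac
   1 |   2 | aecdcbcac
   2 |   7 | bcac
   3 |  10 | c
   4 |   8 | cac
   5 |   6 | cbcac
   6 |   0 | cdaecdcbcac
   7 |   4 | cdcbcac
   8 |   1 | daecdcbcac
   9 |   5 | dcbcac
  10 |   3 | ecdcbcac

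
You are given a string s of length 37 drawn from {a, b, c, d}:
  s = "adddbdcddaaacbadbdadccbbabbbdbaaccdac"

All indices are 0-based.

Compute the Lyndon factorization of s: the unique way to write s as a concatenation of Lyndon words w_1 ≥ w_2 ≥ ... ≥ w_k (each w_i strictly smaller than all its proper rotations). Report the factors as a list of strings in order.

["adddbdcdd", "aaacbadbdadccbbabbbdbaaccdac"]

emit factor 1: 'adddbdcdd' (i=0, period=9)
emit factor 2: 'aaacbadbdadccbbabbbdbaaccdac' (i=9, period=28)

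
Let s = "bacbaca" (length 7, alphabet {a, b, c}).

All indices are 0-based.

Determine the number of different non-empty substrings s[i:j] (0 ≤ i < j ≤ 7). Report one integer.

21

sorted suffixes:
  #0 SA[0]=6  'a'
  #1 SA[1]=4  'aca'
  #2 SA[2]=1  'acbaca'
  #3 SA[3]=3  'baca'
  #4 SA[4]=0  'bacbaca'
  #5 SA[5]=5  'ca'
  #6 SA[6]=2  'cbaca'

SA = [6, 4, 1, 3, 0, 5, 2]
[i] adj suffixes → lcp
  [1] 6/4 → 1 ('a')
  [2] 4/1 → 2 ('ac')
  [3] 1/3 → 0 ('')
  [4] 3/0 → 3 ('bac')
  [5] 0/5 → 0 ('')
  [6] 5/2 → 1 ('c')

n(n+1)/2 = 7·8/2 = 28
Σ LCP = 0 + 1 + 2 + 0 + 3 + 0 + 1 = 7
distinct = 28 − 7 = 21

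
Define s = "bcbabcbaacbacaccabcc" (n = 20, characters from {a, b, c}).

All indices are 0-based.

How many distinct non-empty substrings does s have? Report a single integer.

177

sorted suffixes:
  #0 SA[0]=7  'aacbacaccabcc'
  #1 SA[1]=3  'abcbaacbacaccabcc'
  #2 SA[2]=16  'abcc'
  #3 SA[3]=11  'acaccabcc'
  #4 SA[4]=8  'acbacaccabcc'
  #5 SA[5]=13  'accabcc'
  #6 SA[6]=6  'baacbacaccabcc'
  #7 SA[7]=2  'babcbaacbacaccabcc'
  #8 SA[8]=10  'bacaccabcc'
  #9 SA[9]=4  'bcbaacbacaccabcc'
  #10 SA[10]=0  'bcbabcbaacbacaccabcc'
  #11 SA[11]=17  'bcc'
  #12 SA[12]=19  'c'
  #13 SA[13]=15  'cabcc'
  #14 SA[14]=12  'caccabcc'
  #15 SA[15]=5  'cbaacbacaccabcc'
  #16 SA[16]=1  'cbabcbaacbacaccabcc'
  #17 SA[17]=9  'cbacaccabcc'
  #18 SA[18]=18  'cc'
  #19 SA[19]=14  'ccabcc'

SA = [7, 3, 16, 11, 8, 13, 6, 2, 10, 4, 0, 17, 19, 15, 12, 5, 1, 9, 18, 14]
i: (SA[i-1],SA[i]) lcp shared
  1: (7,3) 1 'a'
  2: (3,16) 3 'abc'
  3: (16,11) 1 'a'
  4: (11,8) 2 'ac'
  5: (8,13) 2 'ac'
  6: (13,6) 0 ''
  7: (6,2) 2 'ba'
  8: (2,10) 2 'ba'
  9: (10,4) 1 'b'
  10: (4,0) 4 'bcba'
  11: (0,17) 2 'bc'
  12: (17,19) 0 ''
  13: (19,15) 1 'c'
  14: (15,12) 2 'ca'
  15: (12,5) 1 'c'
  16: (5,1) 3 'cba'
  17: (1,9) 3 'cba'
  18: (9,18) 1 'c'
  19: (18,14) 2 'cc'

n(n+1)/2 = 20·21/2 = 210
Σ LCP = 0 + 1 + 3 + 1 + 2 + 2 + 0 + 2 + 2 + 1 + 4 + 2 + 0 + 1 + 2 + 1 + 3 + 3 + 1 + 2 = 33
distinct = 210 − 33 = 177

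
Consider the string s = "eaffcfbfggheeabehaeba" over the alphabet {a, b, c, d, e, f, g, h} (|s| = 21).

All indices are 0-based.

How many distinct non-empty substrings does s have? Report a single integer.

rank | idx | suffix
   0 |  20 | a
   1 |  13 | abehaeba
   2 |  17 | aeba
   3 |   1 | affcfbfggheeabehaeba
   4 |  19 | ba
   5 |  14 | behaeba
   6 |   6 | bfggheeabehaeba
   7 |   4 | cfbfggheeabehaeba
   8 |  12 | eabehaeba
   9 |   0 | eaffcfbfggheeabehaeba
  10 |  18 | eba
  11 |  11 | eeabehaeba
  12 |  15 | ehaeba
  13 |   5 | fbfggheeabehaeba
  14 |   3 | fcfbfggheeabehaeba
  15 |   2 | ffcfbfggheeabehaeba
  16 |   7 | fggheeabehaeba
  17 |   8 | ggheeabehaeba
  18 |   9 | gheeabehaeba
  19 |  16 | haeba
  20 |  10 | heeabehaeba

SA = [20, 13, 17, 1, 19, 14, 6, 4, 12, 0, 18, 11, 15, 5, 3, 2, 7, 8, 9, 16, 10]
i: (SA[i-1],SA[i]) lcp shared
  1: (20,13) 1 'a'
  2: (13,17) 1 'a'
  3: (17,1) 1 'a'
  4: (1,19) 0 ''
  5: (19,14) 1 'b'
  6: (14,6) 1 'b'
  7: (6,4) 0 ''
  8: (4,12) 0 ''
  9: (12,0) 2 'ea'
  10: (0,18) 1 'e'
  11: (18,11) 1 'e'
  12: (11,15) 1 'e'
  13: (15,5) 0 ''
  14: (5,3) 1 'f'
  15: (3,2) 1 'f'
  16: (2,7) 1 'f'
  17: (7,8) 0 ''
  18: (8,9) 1 'g'
  19: (9,16) 0 ''
  20: (16,10) 1 'h'

n(n+1)/2 = 21·22/2 = 231
Σ LCP = 0 + 1 + 1 + 1 + 0 + 1 + 1 + 0 + 0 + 2 + 1 + 1 + 1 + 0 + 1 + 1 + 1 + 0 + 1 + 0 + 1 = 15
distinct = 231 − 15 = 216

216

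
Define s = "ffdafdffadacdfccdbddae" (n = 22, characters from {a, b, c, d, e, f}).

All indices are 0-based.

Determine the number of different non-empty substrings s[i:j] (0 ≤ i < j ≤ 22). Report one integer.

sorted suffixes:
  #0 SA[0]=10  'acdfccdbddae'
  #1 SA[1]=8  'adacdfccdbddae'
  #2 SA[2]=20  'ae'
  #3 SA[3]=3  'afdffadacdfccdbddae'
  #4 SA[4]=17  'bddae'
  #5 SA[5]=14  'ccdbddae'
  #6 SA[6]=15  'cdbddae'
  #7 SA[7]=11  'cdfccdbddae'
  #8 SA[8]=9  'dacdfccdbddae'
  #9 SA[9]=19  'dae'
  #10 SA[10]=2  'dafdffadacdfccdbddae'
  #11 SA[11]=16  'dbddae'
  #12 SA[12]=18  'ddae'
  #13 SA[13]=12  'dfccdbddae'
  #14 SA[14]=5  'dffadacdfccdbddae'
  #15 SA[15]=21  'e'
  #16 SA[16]=7  'fadacdfccdbddae'
  #17 SA[17]=13  'fccdbddae'
  #18 SA[18]=1  'fdafdffadacdfccdbddae'
  #19 SA[19]=4  'fdffadacdfccdbddae'
  #20 SA[20]=6  'ffadacdfccdbddae'
  #21 SA[21]=0  'ffdafdffadacdfccdbddae'

SA = [10, 8, 20, 3, 17, 14, 15, 11, 9, 19, 2, 16, 18, 12, 5, 21, 7, 13, 1, 4, 6, 0]
i: (SA[i-1],SA[i]) lcp shared
  1: (10,8) 1 'a'
  2: (8,20) 1 'a'
  3: (20,3) 1 'a'
  4: (3,17) 0 ''
  5: (17,14) 0 ''
  6: (14,15) 1 'c'
  7: (15,11) 2 'cd'
  8: (11,9) 0 ''
  9: (9,19) 2 'da'
  10: (19,2) 2 'da'
  11: (2,16) 1 'd'
  12: (16,18) 1 'd'
  13: (18,12) 1 'd'
  14: (12,5) 2 'df'
  15: (5,21) 0 ''
  16: (21,7) 0 ''
  17: (7,13) 1 'f'
  18: (13,1) 1 'f'
  19: (1,4) 2 'fd'
  20: (4,6) 1 'f'
  21: (6,0) 2 'ff'

n(n+1)/2 = 22·23/2 = 253
Σ LCP = 0 + 1 + 1 + 1 + 0 + 0 + 1 + 2 + 0 + 2 + 2 + 1 + 1 + 1 + 2 + 0 + 0 + 1 + 1 + 2 + 1 + 2 = 22
distinct = 253 − 22 = 231

231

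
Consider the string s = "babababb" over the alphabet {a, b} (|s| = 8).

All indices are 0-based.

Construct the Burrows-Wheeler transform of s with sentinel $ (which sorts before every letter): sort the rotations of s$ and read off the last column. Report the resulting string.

bbbbb$aaa

rank  rotation   last
    0  $babababb  b
    1  abababb$b  b
    2  ababb$bab  b
    3  abb$babab  b
    4  b$bababab  b
    5  babababb$  $
    6  bababb$ba  a
    7  babb$baba  a
    8  bb$bababa  a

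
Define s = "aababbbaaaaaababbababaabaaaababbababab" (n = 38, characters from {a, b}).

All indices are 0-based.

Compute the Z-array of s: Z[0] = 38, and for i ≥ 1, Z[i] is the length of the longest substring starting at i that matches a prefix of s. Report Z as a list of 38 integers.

[38, 1, 0, 1, 0, 0, 0, 2, 2, 2, 2, 6, 1, 0, 1, 0, 0, 1, 0, 1, 0, 4, 1, 0, 2, 2, 6, 1, 0, 1, 0, 0, 1, 0, 1, 0, 1, 0]

Z[0]=38
i=1: fresh scan; Z[1]=1 scan→box=[1,2)
i=2: fresh scan; Z[2]=0
i=3: fresh scan; Z[3]=1 scan→box=[3,4)
i=4: fresh scan; Z[4]=0
i=5: fresh scan; Z[5]=0
i=6: fresh scan; Z[6]=0
i=7: fresh scan; Z[7]=2 scan→box=[7,9)
i=8: min(r-i=1, Z[1]=1)=1; Z[8]=2 scan→box=[8,10)
i=9: min(r-i=1, Z[1]=1)=1; Z[9]=2 scan→box=[9,11)
i=10: min(r-i=1, Z[1]=1)=1; Z[10]=2 scan→box=[10,12)
i=11: min(r-i=1, Z[1]=1)=1; Z[11]=6 scan→box=[11,17)
i=12: min(r-i=5, Z[1]=1)=1; Z[12]=1
i=13: min(r-i=4, Z[2]=0)=0; Z[13]=0
i=14: min(r-i=3, Z[3]=1)=1; Z[14]=1
i=15: min(r-i=2, Z[4]=0)=0; Z[15]=0
i=16: min(r-i=1, Z[5]=0)=0; Z[16]=0
i=17: fresh scan; Z[17]=1 scan→box=[17,18)
i=18: fresh scan; Z[18]=0
i=19: fresh scan; Z[19]=1 scan→box=[19,20)
i=20: fresh scan; Z[20]=0
i=21: fresh scan; Z[21]=4 scan→box=[21,25)
i=22: min(r-i=3, Z[1]=1)=1; Z[22]=1
i=23: min(r-i=2, Z[2]=0)=0; Z[23]=0
i=24: min(r-i=1, Z[3]=1)=1; Z[24]=2 scan→box=[24,26)
i=25: min(r-i=1, Z[1]=1)=1; Z[25]=2 scan→box=[25,27)
i=26: min(r-i=1, Z[1]=1)=1; Z[26]=6 scan→box=[26,32)
i=27: min(r-i=5, Z[1]=1)=1; Z[27]=1
i=28: min(r-i=4, Z[2]=0)=0; Z[28]=0
i=29: min(r-i=3, Z[3]=1)=1; Z[29]=1
i=30: min(r-i=2, Z[4]=0)=0; Z[30]=0
i=31: min(r-i=1, Z[5]=0)=0; Z[31]=0
i=32: fresh scan; Z[32]=1 scan→box=[32,33)
i=33: fresh scan; Z[33]=0
i=34: fresh scan; Z[34]=1 scan→box=[34,35)
i=35: fresh scan; Z[35]=0
i=36: fresh scan; Z[36]=1 scan→box=[36,37)
i=37: fresh scan; Z[37]=0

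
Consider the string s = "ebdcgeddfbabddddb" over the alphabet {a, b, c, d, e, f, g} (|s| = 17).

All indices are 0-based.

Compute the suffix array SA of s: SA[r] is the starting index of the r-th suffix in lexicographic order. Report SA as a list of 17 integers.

[10, 16, 9, 1, 11, 3, 15, 2, 14, 13, 12, 6, 7, 0, 5, 8, 4]

rank | idx | suffix
   0 |  10 | abddddb
   1 |  16 | b
   2 |   9 | babddddb
   3 |   1 | bdcgeddfbabddddb
   4 |  11 | bddddb
   5 |   3 | cgeddfbabddddb
   6 |  15 | db
   7 |   2 | dcgeddfbabddddb
   8 |  14 | ddb
   9 |  13 | dddb
  10 |  12 | ddddb
  11 |   6 | ddfbabddddb
  12 |   7 | dfbabddddb
  13 |   0 | ebdcgeddfbabddddb
  14 |   5 | eddfbabddddb
  15 |   8 | fbabddddb
  16 |   4 | geddfbabddddb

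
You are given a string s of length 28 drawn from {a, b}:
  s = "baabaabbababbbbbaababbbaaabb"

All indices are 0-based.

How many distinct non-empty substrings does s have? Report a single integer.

324

rank | idx | suffix
   0 |  23 | aaabb
   1 |   1 | aabaabbababbbbbaababbbaaabb
   2 |  16 | aababbbaaabb
   3 |  24 | aabb
   4 |   4 | aabbababbbbbaababbbaaabb
   5 |   2 | abaabbababbbbbaababbbaaabb
   6 |  17 | ababbbaaabb
   7 |   8 | ababbbbbaababbbaaabb
   8 |  25 | abb
   9 |   5 | abbababbbbbaababbbaaabb
  10 |  19 | abbbaaabb
  11 |  10 | abbbbbaababbbaaabb
  12 |  27 | b
  13 |  22 | baaabb
  14 |   0 | baabaabbababbbbbaababbbaaabb
  15 |  15 | baababbbaaabb
  16 |   3 | baabbababbbbbaababbbaaabb
  17 |   7 | bababbbbbaababbbaaabb
  18 |  18 | babbbaaabb
  19 |   9 | babbbbbaababbbaaabb
  20 |  26 | bb
  21 |  21 | bbaaabb
  22 |  14 | bbaababbbaaabb
  23 |   6 | bbababbbbbaababbbaaabb
  24 |  20 | bbbaaabb
  25 |  13 | bbbaababbbaaabb
  26 |  12 | bbbbaababbbaaabb
  27 |  11 | bbbbbaababbbaaabb

SA = [23, 1, 16, 24, 4, 2, 17, 8, 25, 5, 19, 10, 27, 22, 0, 15, 3, 7, 18, 9, 26, 21, 14, 6, 20, 13, 12, 11]
i: (SA[i-1],SA[i]) lcp shared
  1: (23,1) 2 'aa'
  2: (1,16) 4 'aaba'
  3: (16,24) 3 'aab'
  4: (24,4) 4 'aabb'
  5: (4,2) 1 'a'
  6: (2,17) 3 'aba'
  7: (17,8) 6 'ababbb'
  8: (8,25) 2 'ab'
  9: (25,5) 3 'abb'
  10: (5,19) 3 'abb'
  11: (19,10) 4 'abbb'
  12: (10,27) 0 ''
  13: (27,22) 1 'b'
  14: (22,0) 3 'baa'
  15: (0,15) 5 'baaba'
  16: (15,3) 4 'baab'
  17: (3,7) 2 'ba'
  18: (7,18) 3 'bab'
  19: (18,9) 5 'babbb'
  20: (9,26) 1 'b'
  21: (26,21) 2 'bb'
  22: (21,14) 4 'bbaa'
  23: (14,6) 3 'bba'
  24: (6,20) 2 'bb'
  25: (20,13) 5 'bbbaa'
  26: (13,12) 3 'bbb'
  27: (12,11) 4 'bbbb'

n(n+1)/2 = 28·29/2 = 406
Σ LCP = 0 + 2 + 4 + 3 + 4 + 1 + 3 + 6 + 2 + 3 + 3 + 4 + 0 + 1 + 3 + 5 + 4 + 2 + 3 + 5 + 1 + 2 + 4 + 3 + 2 + 5 + 3 + 4 = 82
distinct = 406 − 82 = 324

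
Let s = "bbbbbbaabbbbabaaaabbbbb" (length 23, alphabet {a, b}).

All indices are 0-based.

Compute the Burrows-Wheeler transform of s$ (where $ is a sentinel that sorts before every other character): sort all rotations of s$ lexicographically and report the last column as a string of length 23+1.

bbababaababbbbbbbbbbaab$

rank  rotation                  last
    0  $bbbbbbaabbbbabaaaabbbbb  b
    1  aaaabbbbb$bbbbbbaabbbbab  b
    2  aaabbbbb$bbbbbbaabbbbaba  a
    3  aabbbbabaaaabbbbb$bbbbbb  b
    4  aabbbbb$bbbbbbaabbbbabaa  a
    5  abaaaabbbbb$bbbbbbaabbbb  b
    6  abbbbabaaaabbbbb$bbbbbba  a
    7  abbbbb$bbbbbbaabbbbabaaa  a
    8  b$bbbbbbaabbbbabaaaabbbb  b
    9  baaaabbbbb$bbbbbbaabbbba  a
   10  baabbbbabaaaabbbbb$bbbbb  b
   11  babaaaabbbbb$bbbbbbaabbb  b
   12  bb$bbbbbbaabbbbabaaaabbb  b
   13  bbaabbbbabaaaabbbbb$bbbb  b
   14  bbabaaaabbbbb$bbbbbbaabb  b
   15  bbb$bbbbbbaabbbbabaaaabb  b
   16  bbbaabbbbabaaaabbbbb$bbb  b
   17  bbbabaaaabbbbb$bbbbbbaab  b
   18  bbbb$bbbbbbaabbbbabaaaab  b
   19  bbbbaabbbbabaaaabbbbb$bb  b
   20  bbbbabaaaabbbbb$bbbbbbaa  a
   21  bbbbb$bbbbbbaabbbbabaaaa  a
   22  bbbbbaabbbbabaaaabbbbb$b  b
   23  bbbbbbaabbbbabaaaabbbbb$  $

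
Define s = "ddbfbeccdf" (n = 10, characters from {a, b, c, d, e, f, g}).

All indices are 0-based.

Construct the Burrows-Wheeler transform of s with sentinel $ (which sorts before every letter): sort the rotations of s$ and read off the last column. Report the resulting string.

rank  rotation     last
    0  $ddbfbeccdf  f
    1  beccdf$ddbf  f
    2  bfbeccdf$dd  d
    3  ccdf$ddbfbe  e
    4  cdf$ddbfbec  c
    5  dbfbeccdf$d  d
    6  ddbfbeccdf$  $
    7  df$ddbfbecc  c
    8  eccdf$ddbfb  b
    9  f$ddbfbeccd  d
   10  fbeccdf$ddb  b

ffdecd$cbdb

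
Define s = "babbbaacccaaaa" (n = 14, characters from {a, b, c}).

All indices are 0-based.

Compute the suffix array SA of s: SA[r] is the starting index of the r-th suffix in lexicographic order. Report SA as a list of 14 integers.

[13, 12, 11, 10, 5, 1, 6, 4, 0, 3, 2, 9, 8, 7]

sorted suffixes:
  #0 SA[0]=13  'a'
  #1 SA[1]=12  'aa'
  #2 SA[2]=11  'aaa'
  #3 SA[3]=10  'aaaa'
  #4 SA[4]=5  'aacccaaaa'
  #5 SA[5]=1  'abbbaacccaaaa'
  #6 SA[6]=6  'acccaaaa'
  #7 SA[7]=4  'baacccaaaa'
  #8 SA[8]=0  'babbbaacccaaaa'
  #9 SA[9]=3  'bbaacccaaaa'
  #10 SA[10]=2  'bbbaacccaaaa'
  #11 SA[11]=9  'caaaa'
  #12 SA[12]=8  'ccaaaa'
  #13 SA[13]=7  'cccaaaa'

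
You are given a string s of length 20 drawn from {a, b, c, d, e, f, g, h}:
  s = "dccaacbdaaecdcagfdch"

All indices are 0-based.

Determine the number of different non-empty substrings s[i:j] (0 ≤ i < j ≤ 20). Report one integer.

sorted suffixes:
  #0 SA[0]=3  'aacbdaaecdcagfdch'
  #1 SA[1]=8  'aaecdcagfdch'
  #2 SA[2]=4  'acbdaaecdcagfdch'
  #3 SA[3]=9  'aecdcagfdch'
  #4 SA[4]=14  'agfdch'
  #5 SA[5]=6  'bdaaecdcagfdch'
  #6 SA[6]=2  'caacbdaaecdcagfdch'
  #7 SA[7]=13  'cagfdch'
  #8 SA[8]=5  'cbdaaecdcagfdch'
  #9 SA[9]=1  'ccaacbdaaecdcagfdch'
  #10 SA[10]=11  'cdcagfdch'
  #11 SA[11]=18  'ch'
  #12 SA[12]=7  'daaecdcagfdch'
  #13 SA[13]=12  'dcagfdch'
  #14 SA[14]=0  'dccaacbdaaecdcagfdch'
  #15 SA[15]=17  'dch'
  #16 SA[16]=10  'ecdcagfdch'
  #17 SA[17]=16  'fdch'
  #18 SA[18]=15  'gfdch'
  #19 SA[19]=19  'h'

SA = [3, 8, 4, 9, 14, 6, 2, 13, 5, 1, 11, 18, 7, 12, 0, 17, 10, 16, 15, 19]
i: (SA[i-1],SA[i]) lcp shared
  1: (3,8) 2 'aa'
  2: (8,4) 1 'a'
  3: (4,9) 1 'a'
  4: (9,14) 1 'a'
  5: (14,6) 0 ''
  6: (6,2) 0 ''
  7: (2,13) 2 'ca'
  8: (13,5) 1 'c'
  9: (5,1) 1 'c'
  10: (1,11) 1 'c'
  11: (11,18) 1 'c'
  12: (18,7) 0 ''
  13: (7,12) 1 'd'
  14: (12,0) 2 'dc'
  15: (0,17) 2 'dc'
  16: (17,10) 0 ''
  17: (10,16) 0 ''
  18: (16,15) 0 ''
  19: (15,19) 0 ''

n(n+1)/2 = 20·21/2 = 210
Σ LCP = 0 + 2 + 1 + 1 + 1 + 0 + 0 + 2 + 1 + 1 + 1 + 1 + 0 + 1 + 2 + 2 + 0 + 0 + 0 + 0 = 16
distinct = 210 − 16 = 194

194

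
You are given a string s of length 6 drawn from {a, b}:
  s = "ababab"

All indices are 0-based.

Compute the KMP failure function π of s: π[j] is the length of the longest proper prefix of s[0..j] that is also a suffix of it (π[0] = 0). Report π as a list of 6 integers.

π[0] = 0
j=1 s[j]='b': π[1]=0 (border '')
j=2 s[j]='a': π[2]=1 (border 'a')
j=3 s[j]='b': π[3]=2 (border 'ab')
j=4 s[j]='a': π[4]=3 (border 'aba')
j=5 s[j]='b': π[5]=4 (border 'abab')

[0, 0, 1, 2, 3, 4]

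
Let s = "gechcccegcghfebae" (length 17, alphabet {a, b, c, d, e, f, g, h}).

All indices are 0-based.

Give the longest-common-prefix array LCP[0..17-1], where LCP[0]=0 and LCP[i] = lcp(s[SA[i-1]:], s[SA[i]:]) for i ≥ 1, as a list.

rank | idx | suffix
   0 |  15 | ae
   1 |  14 | bae
   2 |   4 | cccegcghfebae
   3 |   5 | ccegcghfebae
   4 |   6 | cegcghfebae
   5 |   9 | cghfebae
   6 |   2 | chcccegcghfebae
   7 |  16 | e
   8 |  13 | ebae
   9 |   1 | echcccegcghfebae
  10 |   7 | egcghfebae
  11 |  12 | febae
  12 |   8 | gcghfebae
  13 |   0 | gechcccegcghfebae
  14 |  10 | ghfebae
  15 |   3 | hcccegcghfebae
  16 |  11 | hfebae

SA = [15, 14, 4, 5, 6, 9, 2, 16, 13, 1, 7, 12, 8, 0, 10, 3, 11]
i: (SA[i-1],SA[i]) lcp shared
  1: (15,14) 0 ''
  2: (14,4) 0 ''
  3: (4,5) 2 'cc'
  4: (5,6) 1 'c'
  5: (6,9) 1 'c'
  6: (9,2) 1 'c'
  7: (2,16) 0 ''
  8: (16,13) 1 'e'
  9: (13,1) 1 'e'
  10: (1,7) 1 'e'
  11: (7,12) 0 ''
  12: (12,8) 0 ''
  13: (8,0) 1 'g'
  14: (0,10) 1 'g'
  15: (10,3) 0 ''
  16: (3,11) 1 'h'

[0, 0, 0, 2, 1, 1, 1, 0, 1, 1, 1, 0, 0, 1, 1, 0, 1]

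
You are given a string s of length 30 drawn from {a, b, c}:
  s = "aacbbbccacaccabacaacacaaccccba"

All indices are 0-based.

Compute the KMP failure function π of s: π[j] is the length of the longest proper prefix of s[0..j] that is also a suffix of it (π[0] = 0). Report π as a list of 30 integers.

π[0] = 0
j=1 s[j]='a': π[1]=1 (border 'a')
j=2 s[j]='c': k: 1→0; π[2]=0 (border '')
j=3 s[j]='b': π[3]=0 (border '')
j=4 s[j]='b': π[4]=0 (border '')
j=5 s[j]='b': π[5]=0 (border '')
j=6 s[j]='c': π[6]=0 (border '')
j=7 s[j]='c': π[7]=0 (border '')
j=8 s[j]='a': π[8]=1 (border 'a')
j=9 s[j]='c': k: 1→0; π[9]=0 (border '')
j=10 s[j]='a': π[10]=1 (border 'a')
j=11 s[j]='c': k: 1→0; π[11]=0 (border '')
j=12 s[j]='c': π[12]=0 (border '')
j=13 s[j]='a': π[13]=1 (border 'a')
j=14 s[j]='b': k: 1→0; π[14]=0 (border '')
j=15 s[j]='a': π[15]=1 (border 'a')
j=16 s[j]='c': k: 1→0; π[16]=0 (border '')
j=17 s[j]='a': π[17]=1 (border 'a')
j=18 s[j]='a': π[18]=2 (border 'aa')
j=19 s[j]='c': π[19]=3 (border 'aac')
j=20 s[j]='a': k: 3→0; π[20]=1 (border 'a')
j=21 s[j]='c': k: 1→0; π[21]=0 (border '')
j=22 s[j]='a': π[22]=1 (border 'a')
j=23 s[j]='a': π[23]=2 (border 'aa')
j=24 s[j]='c': π[24]=3 (border 'aac')
j=25 s[j]='c': k: 3→0; π[25]=0 (border '')
j=26 s[j]='c': π[26]=0 (border '')
j=27 s[j]='c': π[27]=0 (border '')
j=28 s[j]='b': π[28]=0 (border '')
j=29 s[j]='a': π[29]=1 (border 'a')

[0, 1, 0, 0, 0, 0, 0, 0, 1, 0, 1, 0, 0, 1, 0, 1, 0, 1, 2, 3, 1, 0, 1, 2, 3, 0, 0, 0, 0, 1]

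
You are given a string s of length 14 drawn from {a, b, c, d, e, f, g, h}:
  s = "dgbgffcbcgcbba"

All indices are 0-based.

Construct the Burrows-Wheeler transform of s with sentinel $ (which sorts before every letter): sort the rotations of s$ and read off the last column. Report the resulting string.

abbccggfb$fgdcb

rank  rotation         last
    0  $dgbgffcbcgcbba  a
    1  a$dgbgffcbcgcbb  b
    2  ba$dgbgffcbcgcb  b
    3  bba$dgbgffcbcgc  c
    4  bcgcbba$dgbgffc  c
    5  bgffcbcgcbba$dg  g
    6  cbba$dgbgffcbcg  g
    7  cbcgcbba$dgbgff  f
    8  cgcbba$dgbgffcb  b
    9  dgbgffcbcgcbba$  $
   10  fcbcgcbba$dgbgf  f
   11  ffcbcgcbba$dgbg  g
   12  gbgffcbcgcbba$d  d
   13  gcbba$dgbgffcbc  c
   14  gffcbcgcbba$dgb  b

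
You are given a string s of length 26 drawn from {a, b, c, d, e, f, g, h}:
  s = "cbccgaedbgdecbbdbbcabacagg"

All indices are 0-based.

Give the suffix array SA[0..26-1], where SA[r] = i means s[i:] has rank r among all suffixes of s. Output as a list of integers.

sorted suffixes:
  #0 SA[0]=19  'abacagg'
  #1 SA[1]=21  'acagg'
  #2 SA[2]=5  'aedbgdecbbdbbcabacagg'
  #3 SA[3]=23  'agg'
  #4 SA[4]=20  'bacagg'
  #5 SA[5]=16  'bbcabacagg'
  #6 SA[6]=13  'bbdbbcabacagg'
  #7 SA[7]=17  'bcabacagg'
  #8 SA[8]=1  'bccgaedbgdecbbdbbcabacagg'
  #9 SA[9]=14  'bdbbcabacagg'
  #10 SA[10]=8  'bgdecbbdbbcabacagg'
  #11 SA[11]=18  'cabacagg'
  #12 SA[12]=22  'cagg'
  #13 SA[13]=12  'cbbdbbcabacagg'
  #14 SA[14]=0  'cbccgaedbgdecbbdbbcabacagg'
  #15 SA[15]=2  'ccgaedbgdecbbdbbcabacagg'
  #16 SA[16]=3  'cgaedbgdecbbdbbcabacagg'
  #17 SA[17]=15  'dbbcabacagg'
  #18 SA[18]=7  'dbgdecbbdbbcabacagg'
  #19 SA[19]=10  'decbbdbbcabacagg'
  #20 SA[20]=11  'ecbbdbbcabacagg'
  #21 SA[21]=6  'edbgdecbbdbbcabacagg'
  #22 SA[22]=25  'g'
  #23 SA[23]=4  'gaedbgdecbbdbbcabacagg'
  #24 SA[24]=9  'gdecbbdbbcabacagg'
  #25 SA[25]=24  'gg'

[19, 21, 5, 23, 20, 16, 13, 17, 1, 14, 8, 18, 22, 12, 0, 2, 3, 15, 7, 10, 11, 6, 25, 4, 9, 24]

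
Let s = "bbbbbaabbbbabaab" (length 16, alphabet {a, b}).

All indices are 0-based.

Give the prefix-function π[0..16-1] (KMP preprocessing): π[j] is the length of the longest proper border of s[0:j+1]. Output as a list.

π[0] = 0
j=1 s[j]='b': π[1]=1 (border 'b')
j=2 s[j]='b': π[2]=2 (border 'bb')
j=3 s[j]='b': π[3]=3 (border 'bbb')
j=4 s[j]='b': π[4]=4 (border 'bbbb')
j=5 s[j]='a': k: 4→3→2→1→0; π[5]=0 (border '')
j=6 s[j]='a': π[6]=0 (border '')
j=7 s[j]='b': π[7]=1 (border 'b')
j=8 s[j]='b': π[8]=2 (border 'bb')
j=9 s[j]='b': π[9]=3 (border 'bbb')
j=10 s[j]='b': π[10]=4 (border 'bbbb')
j=11 s[j]='a': k: 4→3→2→1→0; π[11]=0 (border '')
j=12 s[j]='b': π[12]=1 (border 'b')
j=13 s[j]='a': k: 1→0; π[13]=0 (border '')
j=14 s[j]='a': π[14]=0 (border '')
j=15 s[j]='b': π[15]=1 (border 'b')

[0, 1, 2, 3, 4, 0, 0, 1, 2, 3, 4, 0, 1, 0, 0, 1]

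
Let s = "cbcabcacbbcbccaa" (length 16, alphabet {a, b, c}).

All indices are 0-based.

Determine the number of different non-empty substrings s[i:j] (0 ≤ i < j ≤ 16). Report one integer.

114

sorted suffixes:
  #0 SA[0]=15  'a'
  #1 SA[1]=14  'aa'
  #2 SA[2]=3  'abcacbbcbccaa'
  #3 SA[3]=6  'acbbcbccaa'
  #4 SA[4]=8  'bbcbccaa'
  #5 SA[5]=1  'bcabcacbbcbccaa'
  #6 SA[6]=4  'bcacbbcbccaa'
  #7 SA[7]=9  'bcbccaa'
  #8 SA[8]=11  'bccaa'
  #9 SA[9]=13  'caa'
  #10 SA[10]=2  'cabcacbbcbccaa'
  #11 SA[11]=5  'cacbbcbccaa'
  #12 SA[12]=7  'cbbcbccaa'
  #13 SA[13]=0  'cbcabcacbbcbccaa'
  #14 SA[14]=10  'cbccaa'
  #15 SA[15]=12  'ccaa'

SA = [15, 14, 3, 6, 8, 1, 4, 9, 11, 13, 2, 5, 7, 0, 10, 12]
i: (SA[i-1],SA[i]) lcp shared
  1: (15,14) 1 'a'
  2: (14,3) 1 'a'
  3: (3,6) 1 'a'
  4: (6,8) 0 ''
  5: (8,1) 1 'b'
  6: (1,4) 3 'bca'
  7: (4,9) 2 'bc'
  8: (9,11) 2 'bc'
  9: (11,13) 0 ''
  10: (13,2) 2 'ca'
  11: (2,5) 2 'ca'
  12: (5,7) 1 'c'
  13: (7,0) 2 'cb'
  14: (0,10) 3 'cbc'
  15: (10,12) 1 'c'

n(n+1)/2 = 16·17/2 = 136
Σ LCP = 0 + 1 + 1 + 1 + 0 + 1 + 3 + 2 + 2 + 0 + 2 + 2 + 1 + 2 + 3 + 1 = 22
distinct = 136 − 22 = 114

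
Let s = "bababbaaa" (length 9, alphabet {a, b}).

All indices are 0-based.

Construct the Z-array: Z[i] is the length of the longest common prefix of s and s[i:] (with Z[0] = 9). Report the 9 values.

[9, 0, 3, 0, 1, 2, 0, 0, 0]

Z[0]=9
i=1: fresh scan; Z[1]=0
i=2: fresh scan; Z[2]=3 scan→box=[2,5)
i=3: min(r-i=2, Z[1]=0)=0; Z[3]=0
i=4: min(r-i=1, Z[2]=3)=1; Z[4]=1
i=5: fresh scan; Z[5]=2 scan→box=[5,7)
i=6: min(r-i=1, Z[1]=0)=0; Z[6]=0
i=7: fresh scan; Z[7]=0
i=8: fresh scan; Z[8]=0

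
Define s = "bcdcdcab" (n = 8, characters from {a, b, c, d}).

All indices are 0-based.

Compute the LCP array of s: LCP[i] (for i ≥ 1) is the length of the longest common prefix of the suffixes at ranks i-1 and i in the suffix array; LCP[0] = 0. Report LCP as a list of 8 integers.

rank→(start, suffix):
  0 → (6, 'ab')
  1 → (7, 'b')
  2 → (0, 'bcdcdcab')
  3 → (5, 'cab')
  4 → (3, 'cdcab')
  5 → (1, 'cdcdcab')
  6 → (4, 'dcab')
  7 → (2, 'dcdcab')

SA = [6, 7, 0, 5, 3, 1, 4, 2]
rank  pair      lcp
   1  s[6:],s[7:]  0  ''
   2  s[7:],s[0:]  1  'b'
   3  s[0:],s[5:]  0  ''
   4  s[5:],s[3:]  1  'c'
   5  s[3:],s[1:]  3  'cdc'
   6  s[1:],s[4:]  0  ''
   7  s[4:],s[2:]  2  'dc'

[0, 0, 1, 0, 1, 3, 0, 2]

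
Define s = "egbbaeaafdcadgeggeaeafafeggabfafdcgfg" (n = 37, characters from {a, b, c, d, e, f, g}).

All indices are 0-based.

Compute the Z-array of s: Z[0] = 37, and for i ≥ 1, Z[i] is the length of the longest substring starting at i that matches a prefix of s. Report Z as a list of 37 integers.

Z[0]=37
i=1: fresh scan; Z[1]=0
i=2: fresh scan; Z[2]=0
i=3: fresh scan; Z[3]=0
i=4: fresh scan; Z[4]=0
i=5: fresh scan; Z[5]=1 grow→box=[5,6)
i=6: fresh scan; Z[6]=0
i=7: fresh scan; Z[7]=0
i=8: fresh scan; Z[8]=0
i=9: fresh scan; Z[9]=0
i=10: fresh scan; Z[10]=0
i=11: fresh scan; Z[11]=0
i=12: fresh scan; Z[12]=0
i=13: fresh scan; Z[13]=0
i=14: fresh scan; Z[14]=2 grow→box=[14,16)
i=15: min(r-i=1, Z[1]=0)=0; Z[15]=0
i=16: fresh scan; Z[16]=0
i=17: fresh scan; Z[17]=1 grow→box=[17,18)
i=18: fresh scan; Z[18]=0
i=19: fresh scan; Z[19]=1 grow→box=[19,20)
i=20: fresh scan; Z[20]=0
i=21: fresh scan; Z[21]=0
i=22: fresh scan; Z[22]=0
i=23: fresh scan; Z[23]=0
i=24: fresh scan; Z[24]=2 grow→box=[24,26)
i=25: min(r-i=1, Z[1]=0)=0; Z[25]=0
i=26: fresh scan; Z[26]=0
i=27: fresh scan; Z[27]=0
i=28: fresh scan; Z[28]=0
i=29: fresh scan; Z[29]=0
i=30: fresh scan; Z[30]=0
i=31: fresh scan; Z[31]=0
i=32: fresh scan; Z[32]=0
i=33: fresh scan; Z[33]=0
i=34: fresh scan; Z[34]=0
i=35: fresh scan; Z[35]=0
i=36: fresh scan; Z[36]=0

[37, 0, 0, 0, 0, 1, 0, 0, 0, 0, 0, 0, 0, 0, 2, 0, 0, 1, 0, 1, 0, 0, 0, 0, 2, 0, 0, 0, 0, 0, 0, 0, 0, 0, 0, 0, 0]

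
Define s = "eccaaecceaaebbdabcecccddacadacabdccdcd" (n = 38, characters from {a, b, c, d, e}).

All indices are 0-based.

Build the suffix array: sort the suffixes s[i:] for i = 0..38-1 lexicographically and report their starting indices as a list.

[9, 3, 15, 30, 28, 24, 26, 10, 4, 12, 16, 13, 31, 2, 29, 25, 1, 19, 33, 20, 6, 36, 34, 21, 7, 17, 37, 14, 27, 23, 32, 35, 22, 8, 11, 0, 18, 5]

rank→(start, suffix):
  0 → (9, 'aaebbdabcecccddacadacabdccdcd')
  1 → (3, 'aaecceaaebbdabcecccddacadacabdccdcd')
  2 → (15, 'abcecccddacadacabdccdcd')
  3 → (30, 'abdccdcd')
  4 → (28, 'acabdccdcd')
  5 → (24, 'acadacabdccdcd')
  6 → (26, 'adacabdccdcd')
  7 → (10, 'aebbdabcecccddacadacabdccdcd')
  8 → (4, 'aecceaaebbdabcecccddacadacabdccdcd')
  9 → (12, 'bbdabcecccddacadacabdccdcd')
  10 → (16, 'bcecccddacadacabdccdcd')
  11 → (13, 'bdabcecccddacadacabdccdcd')
  12 → (31, 'bdccdcd')
  13 → (2, 'caaecceaaebbdabcecccddacadacabdccdcd')
  14 → (29, 'cabdccdcd')
  15 → (25, 'cadacabdccdcd')
  16 → (1, 'ccaaecceaaebbdabcecccddacadacabdccdcd')
  17 → (19, 'cccddacadacabdccdcd')
  18 → (33, 'ccdcd')
  19 → (20, 'ccddacadacabdccdcd')
  20 → (6, 'cceaaebbdabcecccddacadacabdccdcd')
  21 → (36, 'cd')
  22 → (34, 'cdcd')
  23 → (21, 'cddacadacabdccdcd')
  24 → (7, 'ceaaebbdabcecccddacadacabdccdcd')
  25 → (17, 'cecccddacadacabdccdcd')
  26 → (37, 'd')
  27 → (14, 'dabcecccddacadacabdccdcd')
  28 → (27, 'dacabdccdcd')
  29 → (23, 'dacadacabdccdcd')
  30 → (32, 'dccdcd')
  31 → (35, 'dcd')
  32 → (22, 'ddacadacabdccdcd')
  33 → (8, 'eaaebbdabcecccddacadacabdccdcd')
  34 → (11, 'ebbdabcecccddacadacabdccdcd')
  35 → (0, 'eccaaecceaaebbdabcecccddacadacabdccdcd')
  36 → (18, 'ecccddacadacabdccdcd')
  37 → (5, 'ecceaaebbdabcecccddacadacabdccdcd')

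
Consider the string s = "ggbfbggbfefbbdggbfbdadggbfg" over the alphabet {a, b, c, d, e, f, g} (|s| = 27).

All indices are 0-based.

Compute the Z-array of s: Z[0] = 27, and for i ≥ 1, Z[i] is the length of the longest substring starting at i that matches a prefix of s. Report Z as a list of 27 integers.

Z[0]=27
i=1: fresh scan; Z[1]=1 grow→box=[1,2)
i=2: fresh scan; Z[2]=0
i=3: fresh scan; Z[3]=0
i=4: fresh scan; Z[4]=0
i=5: fresh scan; Z[5]=4 grow→box=[5,9)
i=6: min(r-i=3, Z[1]=1)=1; Z[6]=1
i=7: min(r-i=2, Z[2]=0)=0; Z[7]=0
i=8: min(r-i=1, Z[3]=0)=0; Z[8]=0
i=9: fresh scan; Z[9]=0
i=10: fresh scan; Z[10]=0
i=11: fresh scan; Z[11]=0
i=12: fresh scan; Z[12]=0
i=13: fresh scan; Z[13]=0
i=14: fresh scan; Z[14]=5 grow→box=[14,19)
i=15: min(r-i=4, Z[1]=1)=1; Z[15]=1
i=16: min(r-i=3, Z[2]=0)=0; Z[16]=0
i=17: min(r-i=2, Z[3]=0)=0; Z[17]=0
i=18: min(r-i=1, Z[4]=0)=0; Z[18]=0
i=19: fresh scan; Z[19]=0
i=20: fresh scan; Z[20]=0
i=21: fresh scan; Z[21]=0
i=22: fresh scan; Z[22]=4 grow→box=[22,26)
i=23: min(r-i=3, Z[1]=1)=1; Z[23]=1
i=24: min(r-i=2, Z[2]=0)=0; Z[24]=0
i=25: min(r-i=1, Z[3]=0)=0; Z[25]=0
i=26: fresh scan; Z[26]=1 grow→box=[26,27)

[27, 1, 0, 0, 0, 4, 1, 0, 0, 0, 0, 0, 0, 0, 5, 1, 0, 0, 0, 0, 0, 0, 4, 1, 0, 0, 1]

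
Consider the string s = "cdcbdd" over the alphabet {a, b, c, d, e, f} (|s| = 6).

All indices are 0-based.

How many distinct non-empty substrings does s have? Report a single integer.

sorted suffixes:
  #0 SA[0]=3  'bdd'
  #1 SA[1]=2  'cbdd'
  #2 SA[2]=0  'cdcbdd'
  #3 SA[3]=5  'd'
  #4 SA[4]=1  'dcbdd'
  #5 SA[5]=4  'dd'

SA = [3, 2, 0, 5, 1, 4]
rank  pair      lcp
   1  s[3:],s[2:]  0  ''
   2  s[2:],s[0:]  1  'c'
   3  s[0:],s[5:]  0  ''
   4  s[5:],s[1:]  1  'd'
   5  s[1:],s[4:]  1  'd'

n(n+1)/2 = 6·7/2 = 21
Σ LCP = 0 + 0 + 1 + 0 + 1 + 1 = 3
distinct = 21 − 3 = 18

18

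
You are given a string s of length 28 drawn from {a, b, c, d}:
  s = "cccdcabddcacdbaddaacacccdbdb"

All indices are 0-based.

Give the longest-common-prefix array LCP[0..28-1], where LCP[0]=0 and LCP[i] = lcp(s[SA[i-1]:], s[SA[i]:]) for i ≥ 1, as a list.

[0, 1, 1, 2, 2, 1, 0, 1, 1, 2, 0, 2, 3, 1, 4, 2, 3, 1, 3, 2, 0, 1, 2, 2, 1, 3, 1, 2]

sorted suffixes:
  #0 SA[0]=17  'aacacccdbdb'
  #1 SA[1]=5  'abddcacdbaddaacacccdbdb'
  #2 SA[2]=18  'acacccdbdb'
  #3 SA[3]=20  'acccdbdb'
  #4 SA[4]=10  'acdbaddaacacccdbdb'
  #5 SA[5]=14  'addaacacccdbdb'
  #6 SA[6]=27  'b'
  #7 SA[7]=13  'baddaacacccdbdb'
  #8 SA[8]=25  'bdb'
  #9 SA[9]=6  'bddcacdbaddaacacccdbdb'
  #10 SA[10]=4  'cabddcacdbaddaacacccdbdb'
  #11 SA[11]=19  'cacccdbdb'
  #12 SA[12]=9  'cacdbaddaacacccdbdb'
  #13 SA[13]=21  'cccdbdb'
  #14 SA[14]=0  'cccdcabddcacdbaddaacacccdbdb'
  #15 SA[15]=22  'ccdbdb'
  #16 SA[16]=1  'ccdcabddcacdbaddaacacccdbdb'
  #17 SA[17]=11  'cdbaddaacacccdbdb'
  #18 SA[18]=23  'cdbdb'
  #19 SA[19]=2  'cdcabddcacdbaddaacacccdbdb'
  #20 SA[20]=16  'daacacccdbdb'
  #21 SA[21]=26  'db'
  #22 SA[22]=12  'dbaddaacacccdbdb'
  #23 SA[23]=24  'dbdb'
  #24 SA[24]=3  'dcabddcacdbaddaacacccdbdb'
  #25 SA[25]=8  'dcacdbaddaacacccdbdb'
  #26 SA[26]=15  'ddaacacccdbdb'
  #27 SA[27]=7  'ddcacdbaddaacacccdbdb'

SA = [17, 5, 18, 20, 10, 14, 27, 13, 25, 6, 4, 19, 9, 21, 0, 22, 1, 11, 23, 2, 16, 26, 12, 24, 3, 8, 15, 7]
i: (SA[i-1],SA[i]) lcp shared
  1: (17,5) 1 'a'
  2: (5,18) 1 'a'
  3: (18,20) 2 'ac'
  4: (20,10) 2 'ac'
  5: (10,14) 1 'a'
  6: (14,27) 0 ''
  7: (27,13) 1 'b'
  8: (13,25) 1 'b'
  9: (25,6) 2 'bd'
  10: (6,4) 0 ''
  11: (4,19) 2 'ca'
  12: (19,9) 3 'cac'
  13: (9,21) 1 'c'
  14: (21,0) 4 'cccd'
  15: (0,22) 2 'cc'
  16: (22,1) 3 'ccd'
  17: (1,11) 1 'c'
  18: (11,23) 3 'cdb'
  19: (23,2) 2 'cd'
  20: (2,16) 0 ''
  21: (16,26) 1 'd'
  22: (26,12) 2 'db'
  23: (12,24) 2 'db'
  24: (24,3) 1 'd'
  25: (3,8) 3 'dca'
  26: (8,15) 1 'd'
  27: (15,7) 2 'dd'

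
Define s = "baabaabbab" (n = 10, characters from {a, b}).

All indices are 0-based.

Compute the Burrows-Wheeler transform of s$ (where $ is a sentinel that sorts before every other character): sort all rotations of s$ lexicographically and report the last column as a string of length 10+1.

rank  rotation     last
    0  $baabaabbab  b
    1  aabaabbab$b  b
    2  aabbab$baab  b
    3  ab$baabaabb  b
    4  abaabbab$ba  a
    5  abbab$baaba  a
    6  b$baabaabba  a
    7  baabaabbab$  $
    8  baabbab$baa  a
    9  bab$baabaab  b
   10  bbab$baabaa  a

bbbbaaa$aba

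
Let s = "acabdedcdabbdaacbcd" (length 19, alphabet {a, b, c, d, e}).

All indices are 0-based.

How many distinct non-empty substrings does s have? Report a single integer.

171

rank | idx | suffix
   0 |  13 | aacbcd
   1 |   9 | abbdaacbcd
   2 |   2 | abdedcdabbdaacbcd
   3 |   0 | acabdedcdabbdaacbcd
   4 |  14 | acbcd
   5 |  10 | bbdaacbcd
   6 |  16 | bcd
   7 |  11 | bdaacbcd
   8 |   3 | bdedcdabbdaacbcd
   9 |   1 | cabdedcdabbdaacbcd
  10 |  15 | cbcd
  11 |  17 | cd
  12 |   7 | cdabbdaacbcd
  13 |  18 | d
  14 |  12 | daacbcd
  15 |   8 | dabbdaacbcd
  16 |   6 | dcdabbdaacbcd
  17 |   4 | dedcdabbdaacbcd
  18 |   5 | edcdabbdaacbcd

SA = [13, 9, 2, 0, 14, 10, 16, 11, 3, 1, 15, 17, 7, 18, 12, 8, 6, 4, 5]
i: (SA[i-1],SA[i]) lcp shared
  1: (13,9) 1 'a'
  2: (9,2) 2 'ab'
  3: (2,0) 1 'a'
  4: (0,14) 2 'ac'
  5: (14,10) 0 ''
  6: (10,16) 1 'b'
  7: (16,11) 1 'b'
  8: (11,3) 2 'bd'
  9: (3,1) 0 ''
  10: (1,15) 1 'c'
  11: (15,17) 1 'c'
  12: (17,7) 2 'cd'
  13: (7,18) 0 ''
  14: (18,12) 1 'd'
  15: (12,8) 2 'da'
  16: (8,6) 1 'd'
  17: (6,4) 1 'd'
  18: (4,5) 0 ''

n(n+1)/2 = 19·20/2 = 190
Σ LCP = 0 + 1 + 2 + 1 + 2 + 0 + 1 + 1 + 2 + 0 + 1 + 1 + 2 + 0 + 1 + 2 + 1 + 1 + 0 = 19
distinct = 190 − 19 = 171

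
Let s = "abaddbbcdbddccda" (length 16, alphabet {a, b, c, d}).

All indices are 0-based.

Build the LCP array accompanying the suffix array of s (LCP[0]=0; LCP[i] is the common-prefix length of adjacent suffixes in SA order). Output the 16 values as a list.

rank | idx | suffix
   0 |  15 | a
   1 |   0 | abaddbbcdbddccda
   2 |   2 | addbbcdbddccda
   3 |   1 | baddbbcdbddccda
   4 |   5 | bbcdbddccda
   5 |   6 | bcdbddccda
   6 |   9 | bddccda
   7 |  12 | ccda
   8 |  13 | cda
   9 |   7 | cdbddccda
  10 |  14 | da
  11 |   4 | dbbcdbddccda
  12 |   8 | dbddccda
  13 |  11 | dccda
  14 |   3 | ddbbcdbddccda
  15 |  10 | ddccda

SA = [15, 0, 2, 1, 5, 6, 9, 12, 13, 7, 14, 4, 8, 11, 3, 10]
rank  pair      lcp
   1  s[15:],s[0:]  1  'a'
   2  s[0:],s[2:]  1  'a'
   3  s[2:],s[1:]  0  ''
   4  s[1:],s[5:]  1  'b'
   5  s[5:],s[6:]  1  'b'
   6  s[6:],s[9:]  1  'b'
   7  s[9:],s[12:]  0  ''
   8  s[12:],s[13:]  1  'c'
   9  s[13:],s[7:]  2  'cd'
  10  s[7:],s[14:]  0  ''
  11  s[14:],s[4:]  1  'd'
  12  s[4:],s[8:]  2  'db'
  13  s[8:],s[11:]  1  'd'
  14  s[11:],s[3:]  1  'd'
  15  s[3:],s[10:]  2  'dd'

[0, 1, 1, 0, 1, 1, 1, 0, 1, 2, 0, 1, 2, 1, 1, 2]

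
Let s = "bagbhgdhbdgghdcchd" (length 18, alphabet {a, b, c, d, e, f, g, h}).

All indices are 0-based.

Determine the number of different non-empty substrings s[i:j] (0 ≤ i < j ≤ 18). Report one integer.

158

sorted suffixes:
  #0 SA[0]=1  'agbhgdhbdgghdcchd'
  #1 SA[1]=0  'bagbhgdhbdgghdcchd'
  #2 SA[2]=8  'bdgghdcchd'
  #3 SA[3]=3  'bhgdhbdgghdcchd'
  #4 SA[4]=14  'cchd'
  #5 SA[5]=15  'chd'
  #6 SA[6]=17  'd'
  #7 SA[7]=13  'dcchd'
  #8 SA[8]=9  'dgghdcchd'
  #9 SA[9]=6  'dhbdgghdcchd'
  #10 SA[10]=2  'gbhgdhbdgghdcchd'
  #11 SA[11]=5  'gdhbdgghdcchd'
  #12 SA[12]=10  'gghdcchd'
  #13 SA[13]=11  'ghdcchd'
  #14 SA[14]=7  'hbdgghdcchd'
  #15 SA[15]=16  'hd'
  #16 SA[16]=12  'hdcchd'
  #17 SA[17]=4  'hgdhbdgghdcchd'

SA = [1, 0, 8, 3, 14, 15, 17, 13, 9, 6, 2, 5, 10, 11, 7, 16, 12, 4]
[i] adj suffixes → lcp
  [1] 1/0 → 0 ('')
  [2] 0/8 → 1 ('b')
  [3] 8/3 → 1 ('b')
  [4] 3/14 → 0 ('')
  [5] 14/15 → 1 ('c')
  [6] 15/17 → 0 ('')
  [7] 17/13 → 1 ('d')
  [8] 13/9 → 1 ('d')
  [9] 9/6 → 1 ('d')
  [10] 6/2 → 0 ('')
  [11] 2/5 → 1 ('g')
  [12] 5/10 → 1 ('g')
  [13] 10/11 → 1 ('g')
  [14] 11/7 → 0 ('')
  [15] 7/16 → 1 ('h')
  [16] 16/12 → 2 ('hd')
  [17] 12/4 → 1 ('h')

n(n+1)/2 = 18·19/2 = 171
Σ LCP = 0 + 0 + 1 + 1 + 0 + 1 + 0 + 1 + 1 + 1 + 0 + 1 + 1 + 1 + 0 + 1 + 2 + 1 = 13
distinct = 171 − 13 = 158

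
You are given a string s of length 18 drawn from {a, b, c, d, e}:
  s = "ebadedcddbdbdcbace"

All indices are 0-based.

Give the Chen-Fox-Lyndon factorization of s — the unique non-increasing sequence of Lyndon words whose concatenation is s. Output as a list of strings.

["e", "b", "adedcddbdbdcb", "ace"]

emit factor 1: 'e' (i=0, period=1)
emit factor 2: 'b' (i=1, period=1)
emit factor 3: 'adedcddbdbdcb' (i=2, period=13)
emit factor 4: 'ace' (i=15, period=3)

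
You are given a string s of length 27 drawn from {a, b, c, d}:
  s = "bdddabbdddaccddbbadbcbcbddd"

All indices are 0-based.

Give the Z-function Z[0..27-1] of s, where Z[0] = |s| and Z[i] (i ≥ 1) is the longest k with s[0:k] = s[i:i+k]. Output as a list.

Z[0]=27
i=1: i≥r, start 0; Z[1]=0
i=2: i≥r, start 0; Z[2]=0
i=3: i≥r, start 0; Z[3]=0
i=4: i≥r, start 0; Z[4]=0
i=5: i≥r, start 0; Z[5]=1 grow→box=[5,6)
i=6: i≥r, start 0; Z[6]=5 grow→box=[6,11)
i=7: min(r-i=4, Z[1]=0)=0; Z[7]=0
i=8: min(r-i=3, Z[2]=0)=0; Z[8]=0
i=9: min(r-i=2, Z[3]=0)=0; Z[9]=0
i=10: min(r-i=1, Z[4]=0)=0; Z[10]=0
i=11: i≥r, start 0; Z[11]=0
i=12: i≥r, start 0; Z[12]=0
i=13: i≥r, start 0; Z[13]=0
i=14: i≥r, start 0; Z[14]=0
i=15: i≥r, start 0; Z[15]=1 grow→box=[15,16)
i=16: i≥r, start 0; Z[16]=1 grow→box=[16,17)
i=17: i≥r, start 0; Z[17]=0
i=18: i≥r, start 0; Z[18]=0
i=19: i≥r, start 0; Z[19]=1 grow→box=[19,20)
i=20: i≥r, start 0; Z[20]=0
i=21: i≥r, start 0; Z[21]=1 grow→box=[21,22)
i=22: i≥r, start 0; Z[22]=0
i=23: i≥r, start 0; Z[23]=4 grow→box=[23,27)
i=24: min(r-i=3, Z[1]=0)=0; Z[24]=0
i=25: min(r-i=2, Z[2]=0)=0; Z[25]=0
i=26: min(r-i=1, Z[3]=0)=0; Z[26]=0

[27, 0, 0, 0, 0, 1, 5, 0, 0, 0, 0, 0, 0, 0, 0, 1, 1, 0, 0, 1, 0, 1, 0, 4, 0, 0, 0]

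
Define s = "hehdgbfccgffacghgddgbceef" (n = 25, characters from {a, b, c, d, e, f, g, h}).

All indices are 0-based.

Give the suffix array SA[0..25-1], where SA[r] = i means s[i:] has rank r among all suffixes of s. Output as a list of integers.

sorted suffixes:
  #0 SA[0]=12  'acghgddgbceef'
  #1 SA[1]=20  'bceef'
  #2 SA[2]=5  'bfccgffacghgddgbceef'
  #3 SA[3]=7  'ccgffacghgddgbceef'
  #4 SA[4]=21  'ceef'
  #5 SA[5]=8  'cgffacghgddgbceef'
  #6 SA[6]=13  'cghgddgbceef'
  #7 SA[7]=17  'ddgbceef'
  #8 SA[8]=18  'dgbceef'
  #9 SA[9]=3  'dgbfccgffacghgddgbceef'
  #10 SA[10]=22  'eef'
  #11 SA[11]=23  'ef'
  #12 SA[12]=1  'ehdgbfccgffacghgddgbceef'
  #13 SA[13]=24  'f'
  #14 SA[14]=11  'facghgddgbceef'
  #15 SA[15]=6  'fccgffacghgddgbceef'
  #16 SA[16]=10  'ffacghgddgbceef'
  #17 SA[17]=19  'gbceef'
  #18 SA[18]=4  'gbfccgffacghgddgbceef'
  #19 SA[19]=16  'gddgbceef'
  #20 SA[20]=9  'gffacghgddgbceef'
  #21 SA[21]=14  'ghgddgbceef'
  #22 SA[22]=2  'hdgbfccgffacghgddgbceef'
  #23 SA[23]=0  'hehdgbfccgffacghgddgbceef'
  #24 SA[24]=15  'hgddgbceef'

[12, 20, 5, 7, 21, 8, 13, 17, 18, 3, 22, 23, 1, 24, 11, 6, 10, 19, 4, 16, 9, 14, 2, 0, 15]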